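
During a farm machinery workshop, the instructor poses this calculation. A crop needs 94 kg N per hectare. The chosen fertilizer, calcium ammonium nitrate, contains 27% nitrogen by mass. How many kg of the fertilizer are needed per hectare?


Rate = N_required / (N_content / 100)
     = 94 / (27 / 100)
     = 94 / 0.27
     = 348.15 kg/ha


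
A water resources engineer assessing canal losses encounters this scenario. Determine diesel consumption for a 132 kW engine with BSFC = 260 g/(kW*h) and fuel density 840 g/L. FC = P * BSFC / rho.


FC = P * BSFC / rho_fuel
   = 132 * 260 / 840
   = 34320 / 840
   = 40.86 L/h


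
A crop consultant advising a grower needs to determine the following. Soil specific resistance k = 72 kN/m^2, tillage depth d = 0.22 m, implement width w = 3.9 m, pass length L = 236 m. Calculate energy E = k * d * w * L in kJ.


E = k * d * w * L
  = 72 * 0.22 * 3.9 * 236
  = 14579.14 kJ


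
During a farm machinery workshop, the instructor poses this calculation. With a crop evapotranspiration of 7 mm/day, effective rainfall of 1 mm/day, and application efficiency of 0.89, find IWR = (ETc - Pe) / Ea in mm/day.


IWR = (ETc - Pe) / Ea
    = (7 - 1) / 0.89
    = 6 / 0.89
    = 6.74 mm/day


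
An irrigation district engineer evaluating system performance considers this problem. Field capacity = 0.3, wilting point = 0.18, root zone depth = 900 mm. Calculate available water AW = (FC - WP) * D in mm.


AW = (FC - WP) * D
   = (0.3 - 0.18) * 900
   = 0.12 * 900
   = 108 mm


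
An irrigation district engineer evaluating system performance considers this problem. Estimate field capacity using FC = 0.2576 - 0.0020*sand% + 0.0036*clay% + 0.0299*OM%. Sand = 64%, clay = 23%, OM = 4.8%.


FC = 0.2576 - 0.0020*64 + 0.0036*23 + 0.0299*4.8
   = 0.2576 - 0.1280 + 0.0828 + 0.1435
   = 0.3559


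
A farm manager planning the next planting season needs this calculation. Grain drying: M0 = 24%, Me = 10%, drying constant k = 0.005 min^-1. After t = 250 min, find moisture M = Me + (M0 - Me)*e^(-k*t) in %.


M = Me + (M0 - Me) * e^(-k*t)
  = 10 + (24 - 10) * e^(-0.005*250)
  = 10 + 14 * e^(-1.250)
  = 10 + 14 * 0.28650
  = 10 + 4.0111
  = 14.01%


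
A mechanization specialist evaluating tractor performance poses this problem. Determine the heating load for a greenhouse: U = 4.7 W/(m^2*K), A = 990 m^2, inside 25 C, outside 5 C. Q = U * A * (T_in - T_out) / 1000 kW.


dT = 25 - (5) = 20 K
Q = U * A * dT
  = 4.7 * 990 * 20
  = 93060 W = 93.06 kW


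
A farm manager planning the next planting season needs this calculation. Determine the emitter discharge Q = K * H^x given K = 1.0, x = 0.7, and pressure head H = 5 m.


Q = K * H^x
  = 1.0 * 5^0.7
  = 1.0 * 3.0852
  = 3.09 L/h


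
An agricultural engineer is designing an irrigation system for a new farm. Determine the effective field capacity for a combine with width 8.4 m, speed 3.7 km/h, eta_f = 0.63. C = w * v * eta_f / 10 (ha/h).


C = w * v * eta_f / 10
  = 8.4 * 3.7 * 0.63 / 10
  = 19.58 / 10
  = 1.96 ha/h


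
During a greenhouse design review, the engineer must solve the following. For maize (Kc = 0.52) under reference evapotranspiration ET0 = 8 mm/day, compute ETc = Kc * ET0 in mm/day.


ETc = Kc * ET0
    = 0.52 * 8
    = 4.16 mm/day


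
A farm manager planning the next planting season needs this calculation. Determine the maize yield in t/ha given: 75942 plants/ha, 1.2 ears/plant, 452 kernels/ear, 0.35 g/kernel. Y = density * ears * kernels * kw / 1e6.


Y = density * ears * kernels * kw
  = 75942 * 1.2 * 452 * 0.35 g/ha
  = 14416829.28 g/ha
  = 14416.83 kg/ha = 14.42 t/ha


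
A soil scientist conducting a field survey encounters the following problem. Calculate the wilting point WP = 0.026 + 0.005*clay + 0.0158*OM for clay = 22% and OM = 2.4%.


WP = 0.026 + 0.005*22 + 0.0158*2.4
   = 0.026 + 0.1100 + 0.0379
   = 0.1739


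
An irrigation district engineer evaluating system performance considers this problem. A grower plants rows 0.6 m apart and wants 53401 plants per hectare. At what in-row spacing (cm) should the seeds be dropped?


spacing = 10000 / (row_sp * density)
        = 10000 / (0.6 * 53401)
        = 10000 / 32040.60
        = 0.31210 m = 31.21 cm


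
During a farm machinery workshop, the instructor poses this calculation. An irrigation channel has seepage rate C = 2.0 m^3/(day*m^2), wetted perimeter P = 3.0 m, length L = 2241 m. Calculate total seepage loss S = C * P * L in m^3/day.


S = C * P * L
  = 2.0 * 3.0 * 2241
  = 13446 m^3/day


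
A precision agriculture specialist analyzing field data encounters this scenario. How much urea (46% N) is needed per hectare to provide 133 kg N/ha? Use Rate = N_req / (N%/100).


Rate = N_required / (N_content / 100)
     = 133 / (46 / 100)
     = 133 / 0.46
     = 289.13 kg/ha


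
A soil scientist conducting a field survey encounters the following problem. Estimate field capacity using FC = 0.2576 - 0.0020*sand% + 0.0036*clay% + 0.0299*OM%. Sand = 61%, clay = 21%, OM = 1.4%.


FC = 0.2576 - 0.0020*61 + 0.0036*21 + 0.0299*1.4
   = 0.2576 - 0.1220 + 0.0756 + 0.0419
   = 0.2531


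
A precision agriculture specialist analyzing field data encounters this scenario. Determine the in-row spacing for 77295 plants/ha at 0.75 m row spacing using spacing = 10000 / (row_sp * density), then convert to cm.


spacing = 10000 / (row_sp * density)
        = 10000 / (0.75 * 77295)
        = 10000 / 57971.25
        = 0.17250 m = 17.25 cm


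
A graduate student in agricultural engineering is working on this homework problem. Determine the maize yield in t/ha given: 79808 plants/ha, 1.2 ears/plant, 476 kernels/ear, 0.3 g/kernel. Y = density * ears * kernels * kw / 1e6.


Y = density * ears * kernels * kw
  = 79808 * 1.2 * 476 * 0.3 g/ha
  = 13675898.88 g/ha
  = 13675.90 kg/ha = 13.68 t/ha


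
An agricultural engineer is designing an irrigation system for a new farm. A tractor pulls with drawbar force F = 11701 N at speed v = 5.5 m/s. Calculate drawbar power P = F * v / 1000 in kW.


P = F * v / 1000
  = 11701 * 5.5 / 1000
  = 64355.50 / 1000
  = 64.36 kW


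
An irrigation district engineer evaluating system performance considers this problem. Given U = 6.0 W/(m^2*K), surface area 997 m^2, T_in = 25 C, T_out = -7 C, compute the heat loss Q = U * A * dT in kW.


dT = 25 - (-7) = 32 K
Q = U * A * dT
  = 6.0 * 997 * 32
  = 191424 W = 191.42 kW


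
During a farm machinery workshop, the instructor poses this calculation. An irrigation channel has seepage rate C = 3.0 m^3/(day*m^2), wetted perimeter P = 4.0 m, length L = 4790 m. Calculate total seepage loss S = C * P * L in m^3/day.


S = C * P * L
  = 3.0 * 4.0 * 4790
  = 57480 m^3/day


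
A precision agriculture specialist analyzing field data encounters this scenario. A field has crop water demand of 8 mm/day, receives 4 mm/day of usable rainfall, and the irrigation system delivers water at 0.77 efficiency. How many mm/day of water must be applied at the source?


IWR = (ETc - Pe) / Ea
    = (8 - 4) / 0.77
    = 4 / 0.77
    = 5.19 mm/day


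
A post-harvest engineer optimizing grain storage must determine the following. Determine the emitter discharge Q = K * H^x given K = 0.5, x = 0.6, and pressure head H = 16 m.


Q = K * H^x
  = 0.5 * 16^0.6
  = 0.5 * 5.2780
  = 2.64 L/h


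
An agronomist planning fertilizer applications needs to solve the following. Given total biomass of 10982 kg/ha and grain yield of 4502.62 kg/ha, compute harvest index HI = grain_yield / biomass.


HI = grain_yield / biomass
   = 4502.62 / 10982
   = 0.41


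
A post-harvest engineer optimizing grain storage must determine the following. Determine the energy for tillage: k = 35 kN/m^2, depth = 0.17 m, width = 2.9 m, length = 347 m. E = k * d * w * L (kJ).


E = k * d * w * L
  = 35 * 0.17 * 2.9 * 347
  = 5987.49 kJ


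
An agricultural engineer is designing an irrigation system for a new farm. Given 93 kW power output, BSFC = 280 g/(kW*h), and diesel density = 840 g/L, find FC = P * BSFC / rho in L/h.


FC = P * BSFC / rho_fuel
   = 93 * 280 / 840
   = 26040 / 840
   = 31 L/h


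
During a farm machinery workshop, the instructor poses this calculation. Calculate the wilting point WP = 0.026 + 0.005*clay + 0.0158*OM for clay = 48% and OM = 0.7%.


WP = 0.026 + 0.005*48 + 0.0158*0.7
   = 0.026 + 0.2400 + 0.0111
   = 0.2771


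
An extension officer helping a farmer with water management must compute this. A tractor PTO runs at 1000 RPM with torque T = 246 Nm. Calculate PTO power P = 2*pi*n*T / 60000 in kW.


P = 2*pi*n*T / 60000
  = 2*pi * 1000 * 246 / 60000
  = 1545663.59 / 60000
  = 25.76 kW


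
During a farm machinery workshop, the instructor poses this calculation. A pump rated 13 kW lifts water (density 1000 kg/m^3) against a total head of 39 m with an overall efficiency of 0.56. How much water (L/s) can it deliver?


Q = (P * 1000 * eta) / (rho * g * H)
  = (13 * 1000 * 0.56) / (1000 * 9.81 * 39)
  = 7280 / 382590
  = 0.01903 m^3/s = 19.03 L/s


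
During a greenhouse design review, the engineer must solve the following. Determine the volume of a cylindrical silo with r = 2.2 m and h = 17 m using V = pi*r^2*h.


V = pi * r^2 * h
  = pi * 2.2^2 * 17
  = pi * 4.84 * 17
  = 258.49 m^3


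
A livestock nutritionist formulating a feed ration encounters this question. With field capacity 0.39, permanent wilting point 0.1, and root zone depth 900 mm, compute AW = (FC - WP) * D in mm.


AW = (FC - WP) * D
   = (0.39 - 0.1) * 900
   = 0.29 * 900
   = 261 mm


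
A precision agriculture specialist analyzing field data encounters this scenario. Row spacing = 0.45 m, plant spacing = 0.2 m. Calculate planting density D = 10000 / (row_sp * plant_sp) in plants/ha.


D = 10000 / (row_sp * plant_sp)
  = 10000 / (0.45 * 0.2)
  = 10000 / 0.0900
  = 111111.11 plants/ha


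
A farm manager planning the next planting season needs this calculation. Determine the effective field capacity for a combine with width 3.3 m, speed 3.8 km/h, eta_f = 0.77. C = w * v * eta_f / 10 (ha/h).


C = w * v * eta_f / 10
  = 3.3 * 3.8 * 0.77 / 10
  = 9.66 / 10
  = 0.97 ha/h


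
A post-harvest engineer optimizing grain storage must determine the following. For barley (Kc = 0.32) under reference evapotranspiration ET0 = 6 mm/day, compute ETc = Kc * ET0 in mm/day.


ETc = Kc * ET0
    = 0.32 * 6
    = 1.92 mm/day


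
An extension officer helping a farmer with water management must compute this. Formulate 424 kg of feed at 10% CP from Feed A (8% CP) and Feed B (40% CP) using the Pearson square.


parts_A = CP_b - target = 40 - 10 = 30
parts_B = target - CP_a = 10 - 8 = 2
total_parts = 30 + 2 = 32
Feed A = 424 * 30 / 32 = 397.50 kg
Feed B = 424 * 2 / 32 = 26.50 kg

397.50 kg


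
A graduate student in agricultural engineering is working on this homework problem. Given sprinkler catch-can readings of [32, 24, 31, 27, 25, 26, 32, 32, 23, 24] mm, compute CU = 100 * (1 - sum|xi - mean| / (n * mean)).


xbar = 276 / 10 = 27.600
sum|xi - xbar| = 33.200
CU = 100 * (1 - 33.200 / (10 * 27.600))
   = 100 * (1 - 0.1203)
   = 87.97%


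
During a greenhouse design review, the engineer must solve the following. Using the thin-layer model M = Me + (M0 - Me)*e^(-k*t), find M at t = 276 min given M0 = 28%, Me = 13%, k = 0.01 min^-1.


M = Me + (M0 - Me) * e^(-k*t)
  = 13 + (28 - 13) * e^(-0.01*276)
  = 13 + 15 * e^(-2.760)
  = 13 + 15 * 0.06329
  = 13 + 0.9494
  = 13.95%


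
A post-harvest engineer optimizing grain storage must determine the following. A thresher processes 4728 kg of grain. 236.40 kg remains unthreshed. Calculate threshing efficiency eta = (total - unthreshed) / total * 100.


eta = (total - unthreshed) / total * 100
    = (4728 - 236.40) / 4728 * 100
    = 4491.60 / 4728 * 100
    = 95%


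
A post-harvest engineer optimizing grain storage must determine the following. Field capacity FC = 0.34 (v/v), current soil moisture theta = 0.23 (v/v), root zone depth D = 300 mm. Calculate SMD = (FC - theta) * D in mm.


SMD = (FC - theta) * D
    = (0.34 - 0.23) * 300
    = 0.110 * 300
    = 33 mm


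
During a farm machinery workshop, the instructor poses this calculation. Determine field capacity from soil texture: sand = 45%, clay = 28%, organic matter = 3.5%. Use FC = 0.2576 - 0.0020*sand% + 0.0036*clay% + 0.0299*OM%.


FC = 0.2576 - 0.0020*45 + 0.0036*28 + 0.0299*3.5
   = 0.2576 - 0.0900 + 0.1008 + 0.1047
   = 0.3731


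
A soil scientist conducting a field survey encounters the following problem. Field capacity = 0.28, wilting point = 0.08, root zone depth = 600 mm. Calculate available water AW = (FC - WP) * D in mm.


AW = (FC - WP) * D
   = (0.28 - 0.08) * 600
   = 0.20 * 600
   = 120 mm


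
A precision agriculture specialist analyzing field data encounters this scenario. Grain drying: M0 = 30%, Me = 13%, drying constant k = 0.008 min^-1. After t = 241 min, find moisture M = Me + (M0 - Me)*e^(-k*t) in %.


M = Me + (M0 - Me) * e^(-k*t)
  = 13 + (30 - 13) * e^(-0.008*241)
  = 13 + 17 * e^(-1.928)
  = 13 + 17 * 0.14544
  = 13 + 2.4725
  = 15.47%


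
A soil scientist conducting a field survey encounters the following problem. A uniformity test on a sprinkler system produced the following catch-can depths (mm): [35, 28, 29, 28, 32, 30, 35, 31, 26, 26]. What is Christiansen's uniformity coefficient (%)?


xbar = 300 / 10 = 30
sum|xi - xbar| = 26
CU = 100 * (1 - 26 / (10 * 30))
   = 100 * (1 - 0.0867)
   = 91.33%


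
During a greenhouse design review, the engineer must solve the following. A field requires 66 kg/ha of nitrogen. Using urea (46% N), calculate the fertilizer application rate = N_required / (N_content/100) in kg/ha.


Rate = N_required / (N_content / 100)
     = 66 / (46 / 100)
     = 66 / 0.46
     = 143.48 kg/ha


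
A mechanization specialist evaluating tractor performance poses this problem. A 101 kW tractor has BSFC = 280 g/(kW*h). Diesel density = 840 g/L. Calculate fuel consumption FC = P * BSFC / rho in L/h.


FC = P * BSFC / rho_fuel
   = 101 * 280 / 840
   = 28280 / 840
   = 33.67 L/h


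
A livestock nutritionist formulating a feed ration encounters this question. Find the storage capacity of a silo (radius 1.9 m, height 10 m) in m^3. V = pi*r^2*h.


V = pi * r^2 * h
  = pi * 1.9^2 * 10
  = pi * 3.61 * 10
  = 113.41 m^3


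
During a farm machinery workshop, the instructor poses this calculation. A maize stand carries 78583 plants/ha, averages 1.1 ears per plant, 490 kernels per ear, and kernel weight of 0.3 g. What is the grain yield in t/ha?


Y = density * ears * kernels * kw
  = 78583 * 1.1 * 490 * 0.3 g/ha
  = 12706871.10 g/ha
  = 12706.87 kg/ha = 12.71 t/ha


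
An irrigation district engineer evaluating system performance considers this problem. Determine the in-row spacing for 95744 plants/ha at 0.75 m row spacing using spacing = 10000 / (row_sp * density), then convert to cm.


spacing = 10000 / (row_sp * density)
        = 10000 / (0.75 * 95744)
        = 10000 / 71808
        = 0.13926 m = 13.93 cm


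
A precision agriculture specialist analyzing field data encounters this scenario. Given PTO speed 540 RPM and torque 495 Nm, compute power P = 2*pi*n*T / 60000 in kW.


P = 2*pi*n*T / 60000
  = 2*pi * 540 * 495 / 60000
  = 1679495.43 / 60000
  = 27.99 kW


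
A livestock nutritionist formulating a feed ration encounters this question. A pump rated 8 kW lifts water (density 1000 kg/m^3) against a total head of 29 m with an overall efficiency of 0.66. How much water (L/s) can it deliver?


Q = (P * 1000 * eta) / (rho * g * H)
  = (8 * 1000 * 0.66) / (1000 * 9.81 * 29)
  = 5280 / 284490
  = 0.01856 m^3/s = 18.56 L/s


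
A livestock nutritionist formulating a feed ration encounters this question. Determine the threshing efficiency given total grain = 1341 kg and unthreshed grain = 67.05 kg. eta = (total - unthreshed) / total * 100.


eta = (total - unthreshed) / total * 100
    = (1341 - 67.05) / 1341 * 100
    = 1273.95 / 1341 * 100
    = 95%


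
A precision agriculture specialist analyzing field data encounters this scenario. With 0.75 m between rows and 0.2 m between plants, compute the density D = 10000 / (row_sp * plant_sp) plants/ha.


D = 10000 / (row_sp * plant_sp)
  = 10000 / (0.75 * 0.2)
  = 10000 / 0.1500
  = 66666.67 plants/ha


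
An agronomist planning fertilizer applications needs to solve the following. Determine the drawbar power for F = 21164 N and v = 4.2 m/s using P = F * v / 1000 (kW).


P = F * v / 1000
  = 21164 * 4.2 / 1000
  = 88888.80 / 1000
  = 88.89 kW


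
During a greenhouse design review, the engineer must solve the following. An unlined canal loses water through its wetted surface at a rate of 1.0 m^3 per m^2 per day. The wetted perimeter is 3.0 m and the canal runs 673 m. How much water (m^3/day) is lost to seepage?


S = C * P * L
  = 1.0 * 3.0 * 673
  = 2019 m^3/day


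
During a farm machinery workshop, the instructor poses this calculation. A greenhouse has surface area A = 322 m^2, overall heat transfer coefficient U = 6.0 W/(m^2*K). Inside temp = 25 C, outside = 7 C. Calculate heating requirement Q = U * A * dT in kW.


dT = 25 - (7) = 18 K
Q = U * A * dT
  = 6.0 * 322 * 18
  = 34776 W = 34.78 kW


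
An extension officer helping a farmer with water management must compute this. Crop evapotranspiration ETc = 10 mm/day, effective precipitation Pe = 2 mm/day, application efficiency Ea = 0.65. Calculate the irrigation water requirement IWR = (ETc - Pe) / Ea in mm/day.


IWR = (ETc - Pe) / Ea
    = (10 - 2) / 0.65
    = 8 / 0.65
    = 12.31 mm/day


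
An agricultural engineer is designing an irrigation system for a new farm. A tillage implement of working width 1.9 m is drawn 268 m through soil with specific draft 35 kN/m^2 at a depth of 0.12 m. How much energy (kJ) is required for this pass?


E = k * d * w * L
  = 35 * 0.12 * 1.9 * 268
  = 2138.64 kJ


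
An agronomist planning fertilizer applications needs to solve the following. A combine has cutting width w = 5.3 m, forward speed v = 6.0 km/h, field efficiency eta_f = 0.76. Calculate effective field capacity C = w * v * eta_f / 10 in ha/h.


C = w * v * eta_f / 10
  = 5.3 * 6.0 * 0.76 / 10
  = 24.17 / 10
  = 2.42 ha/h


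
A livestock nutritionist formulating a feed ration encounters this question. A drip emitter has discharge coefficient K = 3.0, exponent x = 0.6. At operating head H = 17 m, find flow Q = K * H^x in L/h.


Q = K * H^x
  = 3.0 * 17^0.6
  = 3.0 * 5.4736
  = 16.42 L/h


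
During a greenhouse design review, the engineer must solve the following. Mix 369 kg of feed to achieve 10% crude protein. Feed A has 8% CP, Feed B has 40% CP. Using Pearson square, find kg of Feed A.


parts_A = CP_b - target = 40 - 10 = 30
parts_B = target - CP_a = 10 - 8 = 2
total_parts = 30 + 2 = 32
Feed A = 369 * 30 / 32 = 345.94 kg
Feed B = 369 * 2 / 32 = 23.06 kg

345.94 kg


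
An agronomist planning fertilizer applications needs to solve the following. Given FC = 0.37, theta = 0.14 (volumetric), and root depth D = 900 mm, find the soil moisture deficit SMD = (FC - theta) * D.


SMD = (FC - theta) * D
    = (0.37 - 0.14) * 900
    = 0.230 * 900
    = 207 mm


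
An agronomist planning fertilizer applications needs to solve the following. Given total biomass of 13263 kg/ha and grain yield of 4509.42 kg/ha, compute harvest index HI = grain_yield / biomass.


HI = grain_yield / biomass
   = 4509.42 / 13263
   = 0.34


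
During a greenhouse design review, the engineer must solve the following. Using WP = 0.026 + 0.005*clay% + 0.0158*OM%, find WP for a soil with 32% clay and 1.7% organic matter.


WP = 0.026 + 0.005*32 + 0.0158*1.7
   = 0.026 + 0.1600 + 0.0269
   = 0.2129


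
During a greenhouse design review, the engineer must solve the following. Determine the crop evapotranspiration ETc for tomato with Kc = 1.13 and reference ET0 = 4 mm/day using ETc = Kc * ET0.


ETc = Kc * ET0
    = 1.13 * 4
    = 4.52 mm/day


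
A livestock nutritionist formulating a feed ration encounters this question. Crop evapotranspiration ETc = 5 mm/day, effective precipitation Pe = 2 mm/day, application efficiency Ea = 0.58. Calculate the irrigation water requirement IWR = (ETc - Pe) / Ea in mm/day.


IWR = (ETc - Pe) / Ea
    = (5 - 2) / 0.58
    = 3 / 0.58
    = 5.17 mm/day


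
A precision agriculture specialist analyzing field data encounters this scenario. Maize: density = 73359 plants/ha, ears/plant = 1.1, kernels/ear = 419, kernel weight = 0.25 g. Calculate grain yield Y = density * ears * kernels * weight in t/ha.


Y = density * ears * kernels * kw
  = 73359 * 1.1 * 419 * 0.25 g/ha
  = 8452790.78 g/ha
  = 8452.79 kg/ha = 8.45 t/ha


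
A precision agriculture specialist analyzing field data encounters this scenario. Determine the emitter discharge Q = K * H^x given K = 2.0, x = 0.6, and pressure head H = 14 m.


Q = K * H^x
  = 2.0 * 14^0.6
  = 2.0 * 4.8717
  = 9.74 L/h


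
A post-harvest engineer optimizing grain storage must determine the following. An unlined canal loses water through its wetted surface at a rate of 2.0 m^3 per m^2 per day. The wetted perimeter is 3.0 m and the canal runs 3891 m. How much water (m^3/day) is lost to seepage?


S = C * P * L
  = 2.0 * 3.0 * 3891
  = 23346 m^3/day


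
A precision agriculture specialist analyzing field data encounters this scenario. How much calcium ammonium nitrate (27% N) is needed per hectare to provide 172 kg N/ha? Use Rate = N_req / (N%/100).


Rate = N_required / (N_content / 100)
     = 172 / (27 / 100)
     = 172 / 0.27
     = 637.04 kg/ha


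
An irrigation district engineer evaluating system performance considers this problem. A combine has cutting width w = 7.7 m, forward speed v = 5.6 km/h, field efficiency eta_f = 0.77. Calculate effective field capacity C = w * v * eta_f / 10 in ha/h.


C = w * v * eta_f / 10
  = 7.7 * 5.6 * 0.77 / 10
  = 33.20 / 10
  = 3.32 ha/h


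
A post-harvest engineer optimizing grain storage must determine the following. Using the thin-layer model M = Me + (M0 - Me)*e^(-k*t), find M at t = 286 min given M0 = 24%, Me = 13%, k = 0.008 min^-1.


M = Me + (M0 - Me) * e^(-k*t)
  = 13 + (24 - 13) * e^(-0.008*286)
  = 13 + 11 * e^(-2.288)
  = 13 + 11 * 0.10147
  = 13 + 1.1162
  = 14.12%


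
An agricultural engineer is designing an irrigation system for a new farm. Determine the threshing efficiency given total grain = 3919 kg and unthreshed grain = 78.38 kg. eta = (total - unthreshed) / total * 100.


eta = (total - unthreshed) / total * 100
    = (3919 - 78.38) / 3919 * 100
    = 3840.62 / 3919 * 100
    = 98%


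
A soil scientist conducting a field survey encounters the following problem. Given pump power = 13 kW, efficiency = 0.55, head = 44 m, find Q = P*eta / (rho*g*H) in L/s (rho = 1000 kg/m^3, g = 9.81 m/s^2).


Q = (P * 1000 * eta) / (rho * g * H)
  = (13 * 1000 * 0.55) / (1000 * 9.81 * 44)
  = 7150 / 431640
  = 0.01656 m^3/s = 16.56 L/s


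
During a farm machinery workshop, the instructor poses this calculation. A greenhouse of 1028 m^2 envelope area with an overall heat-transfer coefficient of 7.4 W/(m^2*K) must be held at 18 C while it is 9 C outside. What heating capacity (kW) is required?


dT = 18 - (9) = 9 K
Q = U * A * dT
  = 7.4 * 1028 * 9
  = 68464.80 W = 68.46 kW


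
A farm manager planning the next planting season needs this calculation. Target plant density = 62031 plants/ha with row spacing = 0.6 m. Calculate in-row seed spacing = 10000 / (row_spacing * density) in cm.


spacing = 10000 / (row_sp * density)
        = 10000 / (0.6 * 62031)
        = 10000 / 37218.60
        = 0.26868 m = 26.87 cm


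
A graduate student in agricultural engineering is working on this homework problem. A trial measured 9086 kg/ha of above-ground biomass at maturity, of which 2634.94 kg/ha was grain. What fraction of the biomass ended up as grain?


HI = grain_yield / biomass
   = 2634.94 / 9086
   = 0.29


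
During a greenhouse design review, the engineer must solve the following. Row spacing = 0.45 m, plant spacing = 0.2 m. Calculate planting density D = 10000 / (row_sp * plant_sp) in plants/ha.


D = 10000 / (row_sp * plant_sp)
  = 10000 / (0.45 * 0.2)
  = 10000 / 0.0900
  = 111111.11 plants/ha


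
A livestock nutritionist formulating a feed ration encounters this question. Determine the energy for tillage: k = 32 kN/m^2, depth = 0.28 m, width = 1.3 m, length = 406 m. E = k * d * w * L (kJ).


E = k * d * w * L
  = 32 * 0.28 * 1.3 * 406
  = 4729.09 kJ


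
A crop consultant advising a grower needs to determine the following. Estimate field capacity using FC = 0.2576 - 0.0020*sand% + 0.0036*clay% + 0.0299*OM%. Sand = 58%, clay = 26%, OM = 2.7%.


FC = 0.2576 - 0.0020*58 + 0.0036*26 + 0.0299*2.7
   = 0.2576 - 0.1160 + 0.0936 + 0.0807
   = 0.3159


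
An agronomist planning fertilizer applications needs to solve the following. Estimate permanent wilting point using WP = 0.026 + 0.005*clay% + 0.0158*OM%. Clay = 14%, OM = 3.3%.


WP = 0.026 + 0.005*14 + 0.0158*3.3
   = 0.026 + 0.0700 + 0.0521
   = 0.1481


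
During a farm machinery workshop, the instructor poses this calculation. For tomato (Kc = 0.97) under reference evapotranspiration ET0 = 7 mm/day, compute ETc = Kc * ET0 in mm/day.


ETc = Kc * ET0
    = 0.97 * 7
    = 6.79 mm/day


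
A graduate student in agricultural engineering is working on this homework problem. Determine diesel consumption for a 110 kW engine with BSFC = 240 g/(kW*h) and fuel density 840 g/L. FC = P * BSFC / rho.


FC = P * BSFC / rho_fuel
   = 110 * 240 / 840
   = 26400 / 840
   = 31.43 L/h


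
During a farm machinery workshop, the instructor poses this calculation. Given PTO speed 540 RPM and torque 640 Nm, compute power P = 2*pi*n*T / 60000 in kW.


P = 2*pi*n*T / 60000
  = 2*pi * 540 * 640 / 60000
  = 2171468.84 / 60000
  = 36.19 kW


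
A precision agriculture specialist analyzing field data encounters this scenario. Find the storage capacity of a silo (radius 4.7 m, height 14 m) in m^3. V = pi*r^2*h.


V = pi * r^2 * h
  = pi * 4.7^2 * 14
  = pi * 22.09 * 14
  = 971.57 m^3


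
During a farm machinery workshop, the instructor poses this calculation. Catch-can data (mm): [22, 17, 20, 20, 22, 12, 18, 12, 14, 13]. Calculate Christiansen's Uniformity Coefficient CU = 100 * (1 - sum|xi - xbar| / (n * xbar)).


xbar = 170 / 10 = 17
sum|xi - xbar| = 34
CU = 100 * (1 - 34 / (10 * 17))
   = 100 * (1 - 0.2000)
   = 80%


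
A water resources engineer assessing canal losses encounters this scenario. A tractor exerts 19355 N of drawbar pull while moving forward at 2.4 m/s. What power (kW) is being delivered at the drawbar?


P = F * v / 1000
  = 19355 * 2.4 / 1000
  = 46452 / 1000
  = 46.45 kW


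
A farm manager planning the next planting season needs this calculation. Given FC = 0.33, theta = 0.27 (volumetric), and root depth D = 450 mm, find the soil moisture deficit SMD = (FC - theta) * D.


SMD = (FC - theta) * D
    = (0.33 - 0.27) * 450
    = 0.060 * 450
    = 27 mm


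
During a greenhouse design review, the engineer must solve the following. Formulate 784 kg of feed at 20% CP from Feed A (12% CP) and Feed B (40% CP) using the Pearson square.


parts_A = CP_b - target = 40 - 20 = 20
parts_B = target - CP_a = 20 - 12 = 8
total_parts = 20 + 8 = 28
Feed A = 784 * 20 / 28 = 560 kg
Feed B = 784 * 8 / 28 = 224 kg

560 kg


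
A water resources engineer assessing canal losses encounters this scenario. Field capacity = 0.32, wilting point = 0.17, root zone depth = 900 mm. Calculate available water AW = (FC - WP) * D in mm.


AW = (FC - WP) * D
   = (0.32 - 0.17) * 900
   = 0.15 * 900
   = 135 mm


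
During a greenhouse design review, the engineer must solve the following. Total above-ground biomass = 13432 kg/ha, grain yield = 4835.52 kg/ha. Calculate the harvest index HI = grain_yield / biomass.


HI = grain_yield / biomass
   = 4835.52 / 13432
   = 0.36


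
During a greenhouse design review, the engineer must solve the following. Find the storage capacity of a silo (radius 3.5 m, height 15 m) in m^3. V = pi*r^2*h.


V = pi * r^2 * h
  = pi * 3.5^2 * 15
  = pi * 12.25 * 15
  = 577.27 m^3


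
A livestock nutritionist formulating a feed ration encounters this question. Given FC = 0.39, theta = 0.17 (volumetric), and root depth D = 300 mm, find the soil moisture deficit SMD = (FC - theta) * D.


SMD = (FC - theta) * D
    = (0.39 - 0.17) * 300
    = 0.220 * 300
    = 66 mm


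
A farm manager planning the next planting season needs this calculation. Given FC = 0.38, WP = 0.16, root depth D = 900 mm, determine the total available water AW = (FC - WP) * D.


AW = (FC - WP) * D
   = (0.38 - 0.16) * 900
   = 0.22 * 900
   = 198 mm


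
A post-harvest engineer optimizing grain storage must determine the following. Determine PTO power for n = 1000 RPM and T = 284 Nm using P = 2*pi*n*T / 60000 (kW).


P = 2*pi*n*T / 60000
  = 2*pi * 1000 * 284 / 60000
  = 1784424.63 / 60000
  = 29.74 kW


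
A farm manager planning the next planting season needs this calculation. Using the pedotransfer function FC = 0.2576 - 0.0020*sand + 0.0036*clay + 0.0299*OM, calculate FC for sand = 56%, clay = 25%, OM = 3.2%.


FC = 0.2576 - 0.0020*56 + 0.0036*25 + 0.0299*3.2
   = 0.2576 - 0.1120 + 0.0900 + 0.0957
   = 0.3313


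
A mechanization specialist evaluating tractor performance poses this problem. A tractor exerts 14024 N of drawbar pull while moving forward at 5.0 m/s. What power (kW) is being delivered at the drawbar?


P = F * v / 1000
  = 14024 * 5.0 / 1000
  = 70120 / 1000
  = 70.12 kW


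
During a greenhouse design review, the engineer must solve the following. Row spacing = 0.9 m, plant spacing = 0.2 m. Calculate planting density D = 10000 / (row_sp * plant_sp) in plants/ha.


D = 10000 / (row_sp * plant_sp)
  = 10000 / (0.9 * 0.2)
  = 10000 / 0.1800
  = 55555.56 plants/ha


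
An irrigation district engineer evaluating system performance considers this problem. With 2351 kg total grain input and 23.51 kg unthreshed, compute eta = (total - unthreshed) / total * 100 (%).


eta = (total - unthreshed) / total * 100
    = (2351 - 23.51) / 2351 * 100
    = 2327.49 / 2351 * 100
    = 99%


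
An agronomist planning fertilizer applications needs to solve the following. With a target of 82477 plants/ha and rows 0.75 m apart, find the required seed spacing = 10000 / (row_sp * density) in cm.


spacing = 10000 / (row_sp * density)
        = 10000 / (0.75 * 82477)
        = 10000 / 61857.75
        = 0.16166 m = 16.17 cm


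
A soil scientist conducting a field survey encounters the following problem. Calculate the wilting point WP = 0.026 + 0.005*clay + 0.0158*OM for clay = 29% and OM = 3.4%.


WP = 0.026 + 0.005*29 + 0.0158*3.4
   = 0.026 + 0.1450 + 0.0537
   = 0.2247


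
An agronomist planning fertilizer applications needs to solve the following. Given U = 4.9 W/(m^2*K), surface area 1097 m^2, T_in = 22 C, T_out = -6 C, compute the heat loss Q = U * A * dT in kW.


dT = 22 - (-6) = 28 K
Q = U * A * dT
  = 4.9 * 1097 * 28
  = 150508.40 W = 150.51 kW


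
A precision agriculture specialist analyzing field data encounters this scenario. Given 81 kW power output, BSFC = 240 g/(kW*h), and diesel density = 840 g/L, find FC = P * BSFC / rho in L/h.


FC = P * BSFC / rho_fuel
   = 81 * 240 / 840
   = 19440 / 840
   = 23.14 L/h


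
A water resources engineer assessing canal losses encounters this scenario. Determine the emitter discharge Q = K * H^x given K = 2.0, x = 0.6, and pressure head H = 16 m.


Q = K * H^x
  = 2.0 * 16^0.6
  = 2.0 * 5.2780
  = 10.56 L/h


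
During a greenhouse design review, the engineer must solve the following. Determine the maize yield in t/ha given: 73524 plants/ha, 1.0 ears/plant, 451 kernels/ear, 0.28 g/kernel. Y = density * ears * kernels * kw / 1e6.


Y = density * ears * kernels * kw
  = 73524 * 1.0 * 451 * 0.28 g/ha
  = 9284610.72 g/ha
  = 9284.61 kg/ha = 9.28 t/ha


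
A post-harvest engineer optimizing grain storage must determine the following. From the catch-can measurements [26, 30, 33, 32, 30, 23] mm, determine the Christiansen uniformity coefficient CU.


xbar = 174 / 6 = 29
sum|xi - xbar| = 18
CU = 100 * (1 - 18 / (6 * 29))
   = 100 * (1 - 0.1034)
   = 89.66%


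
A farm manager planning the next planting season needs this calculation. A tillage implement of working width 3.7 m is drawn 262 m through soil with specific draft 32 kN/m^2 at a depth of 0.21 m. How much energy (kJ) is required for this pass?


E = k * d * w * L
  = 32 * 0.21 * 3.7 * 262
  = 6514.37 kJ


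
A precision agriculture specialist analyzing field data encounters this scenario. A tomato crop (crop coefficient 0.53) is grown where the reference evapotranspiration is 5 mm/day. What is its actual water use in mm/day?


ETc = Kc * ET0
    = 0.53 * 5
    = 2.65 mm/day


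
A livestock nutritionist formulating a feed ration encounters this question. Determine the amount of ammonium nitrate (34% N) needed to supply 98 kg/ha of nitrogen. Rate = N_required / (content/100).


Rate = N_required / (N_content / 100)
     = 98 / (34 / 100)
     = 98 / 0.34
     = 288.24 kg/ha


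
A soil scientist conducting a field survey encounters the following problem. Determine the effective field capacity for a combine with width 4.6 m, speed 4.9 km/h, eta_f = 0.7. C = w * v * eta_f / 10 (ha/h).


C = w * v * eta_f / 10
  = 4.6 * 4.9 * 0.7 / 10
  = 15.78 / 10
  = 1.58 ha/h


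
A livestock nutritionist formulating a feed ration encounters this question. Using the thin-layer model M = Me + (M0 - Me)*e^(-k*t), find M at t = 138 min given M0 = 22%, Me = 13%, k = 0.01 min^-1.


M = Me + (M0 - Me) * e^(-k*t)
  = 13 + (22 - 13) * e^(-0.01*138)
  = 13 + 9 * e^(-1.380)
  = 13 + 9 * 0.25158
  = 13 + 2.2642
  = 15.26%


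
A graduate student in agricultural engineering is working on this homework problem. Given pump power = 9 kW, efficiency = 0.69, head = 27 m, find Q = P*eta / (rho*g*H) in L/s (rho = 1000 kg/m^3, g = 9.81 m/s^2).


Q = (P * 1000 * eta) / (rho * g * H)
  = (9 * 1000 * 0.69) / (1000 * 9.81 * 27)
  = 6210 / 264870
  = 0.02345 m^3/s = 23.45 L/s


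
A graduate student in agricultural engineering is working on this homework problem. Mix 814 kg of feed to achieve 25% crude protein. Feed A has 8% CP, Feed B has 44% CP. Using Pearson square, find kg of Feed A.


parts_A = CP_b - target = 44 - 25 = 19
parts_B = target - CP_a = 25 - 8 = 17
total_parts = 19 + 17 = 36
Feed A = 814 * 19 / 36 = 429.61 kg
Feed B = 814 * 17 / 36 = 384.39 kg

429.61 kg


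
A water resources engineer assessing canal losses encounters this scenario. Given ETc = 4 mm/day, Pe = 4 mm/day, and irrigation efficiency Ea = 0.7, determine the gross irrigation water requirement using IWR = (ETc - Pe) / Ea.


IWR = (ETc - Pe) / Ea
    = (4 - 4) / 0.7
    = 0 / 0.7
    = 0 mm/day


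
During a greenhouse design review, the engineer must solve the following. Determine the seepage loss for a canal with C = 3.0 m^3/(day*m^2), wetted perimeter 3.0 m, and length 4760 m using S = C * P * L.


S = C * P * L
  = 3.0 * 3.0 * 4760
  = 42840 m^3/day


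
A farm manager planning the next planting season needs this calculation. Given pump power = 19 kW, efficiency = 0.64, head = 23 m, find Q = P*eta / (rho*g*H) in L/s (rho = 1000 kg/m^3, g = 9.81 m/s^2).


Q = (P * 1000 * eta) / (rho * g * H)
  = (19 * 1000 * 0.64) / (1000 * 9.81 * 23)
  = 12160 / 225630
  = 0.05389 m^3/s = 53.89 L/s


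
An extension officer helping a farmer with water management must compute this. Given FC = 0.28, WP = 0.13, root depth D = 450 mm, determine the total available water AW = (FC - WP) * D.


AW = (FC - WP) * D
   = (0.28 - 0.13) * 450
   = 0.15 * 450
   = 67.50 mm


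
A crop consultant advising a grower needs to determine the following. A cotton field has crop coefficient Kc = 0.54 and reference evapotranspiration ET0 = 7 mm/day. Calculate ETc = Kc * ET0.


ETc = Kc * ET0
    = 0.54 * 7
    = 3.78 mm/day


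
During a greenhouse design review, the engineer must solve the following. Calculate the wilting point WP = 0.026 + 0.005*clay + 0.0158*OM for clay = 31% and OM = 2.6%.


WP = 0.026 + 0.005*31 + 0.0158*2.6
   = 0.026 + 0.1550 + 0.0411
   = 0.2221


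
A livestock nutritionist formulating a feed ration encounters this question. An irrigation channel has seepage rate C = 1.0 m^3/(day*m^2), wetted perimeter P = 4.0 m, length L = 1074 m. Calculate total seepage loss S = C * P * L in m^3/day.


S = C * P * L
  = 1.0 * 4.0 * 1074
  = 4296 m^3/day


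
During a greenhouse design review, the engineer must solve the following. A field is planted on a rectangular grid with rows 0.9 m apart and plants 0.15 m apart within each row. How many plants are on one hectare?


D = 10000 / (row_sp * plant_sp)
  = 10000 / (0.9 * 0.15)
  = 10000 / 0.1350
  = 74074.07 plants/ha


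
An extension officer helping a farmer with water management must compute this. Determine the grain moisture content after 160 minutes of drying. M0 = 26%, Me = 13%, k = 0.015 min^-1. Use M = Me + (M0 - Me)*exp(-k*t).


M = Me + (M0 - Me) * e^(-k*t)
  = 13 + (26 - 13) * e^(-0.015*160)
  = 13 + 13 * e^(-2.400)
  = 13 + 13 * 0.09072
  = 13 + 1.1793
  = 14.18%


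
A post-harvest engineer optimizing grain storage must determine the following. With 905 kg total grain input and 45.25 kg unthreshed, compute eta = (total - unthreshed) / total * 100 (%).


eta = (total - unthreshed) / total * 100
    = (905 - 45.25) / 905 * 100
    = 859.75 / 905 * 100
    = 95%


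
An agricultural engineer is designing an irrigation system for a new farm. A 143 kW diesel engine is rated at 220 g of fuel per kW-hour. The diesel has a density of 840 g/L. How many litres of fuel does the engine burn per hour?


FC = P * BSFC / rho_fuel
   = 143 * 220 / 840
   = 31460 / 840
   = 37.45 L/h


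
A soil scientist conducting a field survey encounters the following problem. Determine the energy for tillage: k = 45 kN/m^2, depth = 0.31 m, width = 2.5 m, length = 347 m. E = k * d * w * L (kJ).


E = k * d * w * L
  = 45 * 0.31 * 2.5 * 347
  = 12101.63 kJ


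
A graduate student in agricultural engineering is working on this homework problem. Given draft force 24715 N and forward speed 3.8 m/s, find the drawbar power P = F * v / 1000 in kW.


P = F * v / 1000
  = 24715 * 3.8 / 1000
  = 93917 / 1000
  = 93.92 kW


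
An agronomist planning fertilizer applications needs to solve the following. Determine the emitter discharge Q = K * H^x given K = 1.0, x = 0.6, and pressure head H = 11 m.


Q = K * H^x
  = 1.0 * 11^0.6
  = 1.0 * 4.2154
  = 4.22 L/h


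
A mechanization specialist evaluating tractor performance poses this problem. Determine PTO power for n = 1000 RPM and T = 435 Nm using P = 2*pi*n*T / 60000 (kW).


P = 2*pi*n*T / 60000
  = 2*pi * 1000 * 435 / 60000
  = 2733185.61 / 60000
  = 45.55 kW


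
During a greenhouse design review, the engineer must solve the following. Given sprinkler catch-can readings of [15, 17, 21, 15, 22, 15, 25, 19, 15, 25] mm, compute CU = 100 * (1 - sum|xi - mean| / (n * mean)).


xbar = 189 / 10 = 18.900
sum|xi - xbar| = 35
CU = 100 * (1 - 35 / (10 * 18.900))
   = 100 * (1 - 0.1852)
   = 81.48%


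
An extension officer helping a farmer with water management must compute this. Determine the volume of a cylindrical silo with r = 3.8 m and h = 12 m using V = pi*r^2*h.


V = pi * r^2 * h
  = pi * 3.8^2 * 12
  = pi * 14.44 * 12
  = 544.38 m^3


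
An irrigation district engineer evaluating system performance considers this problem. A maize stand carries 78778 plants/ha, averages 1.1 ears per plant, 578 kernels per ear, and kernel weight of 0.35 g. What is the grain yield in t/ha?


Y = density * ears * kernels * kw
  = 78778 * 1.1 * 578 * 0.35 g/ha
  = 17530468.34 g/ha
  = 17530.47 kg/ha = 17.53 t/ha
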